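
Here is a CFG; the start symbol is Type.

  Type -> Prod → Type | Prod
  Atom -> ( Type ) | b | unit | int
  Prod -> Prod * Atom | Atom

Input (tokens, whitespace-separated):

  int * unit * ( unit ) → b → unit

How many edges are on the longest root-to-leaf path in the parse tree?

[Type [Prod [Prod [Prod [Atom int]] * [Atom unit]] * [Atom ( [Type [Prod [Atom unit]]] )]] → [Type [Prod [Atom b]] → [Type [Prod [Atom unit]]]]]

6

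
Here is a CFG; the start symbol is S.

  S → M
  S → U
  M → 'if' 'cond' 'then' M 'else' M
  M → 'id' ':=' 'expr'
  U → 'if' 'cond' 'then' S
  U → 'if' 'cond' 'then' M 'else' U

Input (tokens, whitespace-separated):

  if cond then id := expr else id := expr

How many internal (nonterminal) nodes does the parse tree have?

4

[S [M if cond then [M id := expr] else [M id := expr]]]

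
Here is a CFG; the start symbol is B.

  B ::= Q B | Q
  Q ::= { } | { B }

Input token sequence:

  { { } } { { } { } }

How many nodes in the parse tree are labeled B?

5

[B [Q { [B [Q { }]] }] [B [Q { [B [Q { }] [B [Q { }]]] }]]]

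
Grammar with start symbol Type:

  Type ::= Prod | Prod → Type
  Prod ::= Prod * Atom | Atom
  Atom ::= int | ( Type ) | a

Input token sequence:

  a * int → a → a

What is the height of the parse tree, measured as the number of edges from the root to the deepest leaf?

5

[Type [Prod [Prod [Atom a]] * [Atom int]] → [Type [Prod [Atom a]] → [Type [Prod [Atom a]]]]]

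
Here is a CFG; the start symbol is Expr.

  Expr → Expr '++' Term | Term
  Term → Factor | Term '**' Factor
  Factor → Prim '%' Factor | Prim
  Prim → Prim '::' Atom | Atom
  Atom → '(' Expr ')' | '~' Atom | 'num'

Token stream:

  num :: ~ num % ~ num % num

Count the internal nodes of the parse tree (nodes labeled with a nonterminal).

[Expr [Term [Factor [Prim [Prim [Atom num]] :: [Atom ~ [Atom num]]] % [Factor [Prim [Atom ~ [Atom num]]] % [Factor [Prim [Atom num]]]]]]]

15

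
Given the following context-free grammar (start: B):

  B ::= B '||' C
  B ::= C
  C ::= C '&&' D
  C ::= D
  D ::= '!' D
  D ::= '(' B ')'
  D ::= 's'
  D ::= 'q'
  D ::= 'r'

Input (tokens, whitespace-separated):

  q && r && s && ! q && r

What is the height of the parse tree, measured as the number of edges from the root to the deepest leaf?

[B [C [C [C [C [C [D q]] && [D r]] && [D s]] && [D ! [D q]]] && [D r]]]

7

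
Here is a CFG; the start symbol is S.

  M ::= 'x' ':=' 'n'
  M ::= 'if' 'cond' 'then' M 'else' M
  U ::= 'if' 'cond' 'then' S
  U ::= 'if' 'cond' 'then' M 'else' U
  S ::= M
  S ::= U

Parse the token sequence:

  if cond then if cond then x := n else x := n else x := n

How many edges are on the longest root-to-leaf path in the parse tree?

[S [M if cond then [M if cond then [M x := n] else [M x := n]] else [M x := n]]]

4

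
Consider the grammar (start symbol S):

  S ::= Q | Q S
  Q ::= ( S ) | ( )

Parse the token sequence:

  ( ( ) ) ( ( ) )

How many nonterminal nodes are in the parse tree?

[S [Q ( [S [Q ( )]] )] [S [Q ( [S [Q ( )]] )]]]

8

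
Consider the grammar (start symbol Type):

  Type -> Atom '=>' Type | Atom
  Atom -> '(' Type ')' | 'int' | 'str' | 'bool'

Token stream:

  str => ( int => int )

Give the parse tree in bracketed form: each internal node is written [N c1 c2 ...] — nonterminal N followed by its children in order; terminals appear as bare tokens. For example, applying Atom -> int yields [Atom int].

[Type [Atom str] => [Type [Atom ( [Type [Atom int] => [Type [Atom int]]] )]]]

Type
Atom => Type
str => Type
str => Atom
str => ( Type )
str => ( Atom => Type )
str => ( int => Type )
str => ( int => Atom )
str => ( int => int )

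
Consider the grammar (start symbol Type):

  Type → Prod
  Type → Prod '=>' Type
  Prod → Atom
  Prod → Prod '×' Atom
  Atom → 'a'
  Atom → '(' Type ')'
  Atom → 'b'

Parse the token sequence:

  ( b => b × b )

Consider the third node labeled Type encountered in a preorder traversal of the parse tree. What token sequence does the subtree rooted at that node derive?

[Type [Prod [Atom ( [Type [Prod [Atom b]] => [Type [Prod [Prod [Atom b]] × [Atom b]]]] )]]]

b × b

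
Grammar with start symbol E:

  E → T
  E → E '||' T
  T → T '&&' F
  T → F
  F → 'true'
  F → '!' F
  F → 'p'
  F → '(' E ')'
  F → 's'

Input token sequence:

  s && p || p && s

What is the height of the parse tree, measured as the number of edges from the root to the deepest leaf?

[E [E [T [T [F s]] && [F p]]] || [T [T [F p]] && [F s]]]

5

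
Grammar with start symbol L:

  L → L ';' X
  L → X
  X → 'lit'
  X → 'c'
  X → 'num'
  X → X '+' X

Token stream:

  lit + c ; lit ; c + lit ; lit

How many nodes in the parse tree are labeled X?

8

[L [L [L [L [X [X lit] + [X c]]] ; [X lit]] ; [X [X c] + [X lit]]] ; [X lit]]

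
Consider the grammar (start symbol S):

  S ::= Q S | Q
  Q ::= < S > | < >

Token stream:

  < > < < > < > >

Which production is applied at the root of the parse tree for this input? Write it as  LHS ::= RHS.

S ::= Q S

[S [Q < >] [S [Q < [S [Q < >] [S [Q < >]]] >]]]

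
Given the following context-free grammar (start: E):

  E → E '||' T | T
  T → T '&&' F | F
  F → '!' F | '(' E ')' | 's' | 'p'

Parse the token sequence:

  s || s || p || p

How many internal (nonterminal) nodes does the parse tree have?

[E [E [E [E [T [F s]]] || [T [F s]]] || [T [F p]]] || [T [F p]]]

12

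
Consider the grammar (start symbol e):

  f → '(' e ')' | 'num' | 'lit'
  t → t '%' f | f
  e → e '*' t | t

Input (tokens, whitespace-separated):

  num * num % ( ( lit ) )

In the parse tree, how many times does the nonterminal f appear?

5

[e [e [t [f num]]] * [t [t [f num]] % [f ( [e [t [f ( [e [t [f lit]]] )]]] )]]]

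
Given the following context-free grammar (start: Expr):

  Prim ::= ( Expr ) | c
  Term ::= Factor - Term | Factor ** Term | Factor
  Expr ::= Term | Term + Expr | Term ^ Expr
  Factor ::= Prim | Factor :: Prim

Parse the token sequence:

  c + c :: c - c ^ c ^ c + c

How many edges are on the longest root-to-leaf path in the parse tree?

[Expr [Term [Factor [Prim c]]] + [Expr [Term [Factor [Factor [Prim c]] :: [Prim c]] - [Term [Factor [Prim c]]]] ^ [Expr [Term [Factor [Prim c]]] ^ [Expr [Term [Factor [Prim c]]] + [Expr [Term [Factor [Prim c]]]]]]]]

8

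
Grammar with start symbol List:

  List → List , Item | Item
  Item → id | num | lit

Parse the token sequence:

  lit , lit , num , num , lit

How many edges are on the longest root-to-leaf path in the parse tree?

6

[List [List [List [List [List [Item lit]] , [Item lit]] , [Item num]] , [Item num]] , [Item lit]]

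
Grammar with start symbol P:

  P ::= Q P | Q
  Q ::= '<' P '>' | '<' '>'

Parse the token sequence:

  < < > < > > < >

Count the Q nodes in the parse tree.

[P [Q < [P [Q < >] [P [Q < >]]] >] [P [Q < >]]]

4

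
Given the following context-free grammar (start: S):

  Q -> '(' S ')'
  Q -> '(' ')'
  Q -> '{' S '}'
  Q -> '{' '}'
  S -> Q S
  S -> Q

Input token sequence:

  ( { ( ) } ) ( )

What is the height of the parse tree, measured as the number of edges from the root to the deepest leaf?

6

[S [Q ( [S [Q { [S [Q ( )]] }]] )] [S [Q ( )]]]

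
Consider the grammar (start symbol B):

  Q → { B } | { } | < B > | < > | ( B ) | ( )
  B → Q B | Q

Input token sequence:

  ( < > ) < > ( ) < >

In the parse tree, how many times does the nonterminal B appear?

[B [Q ( [B [Q < >]] )] [B [Q < >] [B [Q ( )] [B [Q < >]]]]]

5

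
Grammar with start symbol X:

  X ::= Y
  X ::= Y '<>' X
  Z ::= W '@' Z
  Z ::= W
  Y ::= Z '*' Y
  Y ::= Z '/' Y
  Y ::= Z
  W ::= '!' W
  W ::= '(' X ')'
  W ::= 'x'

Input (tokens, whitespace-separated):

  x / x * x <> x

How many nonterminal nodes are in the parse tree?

14

[X [Y [Z [W x]] / [Y [Z [W x]] * [Y [Z [W x]]]]] <> [X [Y [Z [W x]]]]]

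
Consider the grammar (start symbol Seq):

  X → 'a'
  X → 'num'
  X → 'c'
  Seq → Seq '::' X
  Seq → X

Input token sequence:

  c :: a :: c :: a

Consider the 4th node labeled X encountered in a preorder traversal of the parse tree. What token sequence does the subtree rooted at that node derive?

a

[Seq [Seq [Seq [Seq [X c]] :: [X a]] :: [X c]] :: [X a]]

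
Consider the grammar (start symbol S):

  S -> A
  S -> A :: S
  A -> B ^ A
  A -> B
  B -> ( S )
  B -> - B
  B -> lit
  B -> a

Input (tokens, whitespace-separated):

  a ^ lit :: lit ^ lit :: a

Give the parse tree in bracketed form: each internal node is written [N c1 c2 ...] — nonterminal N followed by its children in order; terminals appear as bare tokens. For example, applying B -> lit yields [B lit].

S
A :: S
B ^ A :: S
a ^ A :: S
a ^ B :: S
a ^ lit :: S
a ^ lit :: A :: S
a ^ lit :: B ^ A :: S
a ^ lit :: lit ^ A :: S
a ^ lit :: lit ^ B :: S
a ^ lit :: lit ^ lit :: S
a ^ lit :: lit ^ lit :: A
a ^ lit :: lit ^ lit :: B
a ^ lit :: lit ^ lit :: a

[S [A [B a] ^ [A [B lit]]] :: [S [A [B lit] ^ [A [B lit]]] :: [S [A [B a]]]]]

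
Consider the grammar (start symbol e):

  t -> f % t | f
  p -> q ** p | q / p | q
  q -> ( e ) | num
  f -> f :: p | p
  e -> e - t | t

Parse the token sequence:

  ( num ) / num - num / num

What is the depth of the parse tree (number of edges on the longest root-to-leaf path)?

[e [e [t [f [p [q ( [e [t [f [p [q num]]]]] )] / [p [q num]]]]]] - [t [f [p [q num] / [p [q num]]]]]]

11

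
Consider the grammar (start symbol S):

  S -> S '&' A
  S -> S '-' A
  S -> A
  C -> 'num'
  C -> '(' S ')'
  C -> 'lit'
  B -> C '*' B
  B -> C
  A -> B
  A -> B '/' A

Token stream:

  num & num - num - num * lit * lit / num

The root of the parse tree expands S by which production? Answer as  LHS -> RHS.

[S [S [S [S [A [B [C num]]]] & [A [B [C num]]]] - [A [B [C num]]]] - [A [B [C num] * [B [C lit] * [B [C lit]]]] / [A [B [C num]]]]]

S -> S '-' A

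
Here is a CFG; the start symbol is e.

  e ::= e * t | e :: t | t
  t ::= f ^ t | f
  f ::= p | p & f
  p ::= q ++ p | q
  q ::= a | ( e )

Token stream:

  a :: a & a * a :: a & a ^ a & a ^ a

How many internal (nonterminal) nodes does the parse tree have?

[e [e [e [e [t [f [p [q a]]]]] :: [t [f [p [q a]] & [f [p [q a]]]]]] * [t [f [p [q a]]]]] :: [t [f [p [q a]] & [f [p [q a]]]] ^ [t [f [p [q a]] & [f [p [q a]]]] ^ [t [f [p [q a]]]]]]]

37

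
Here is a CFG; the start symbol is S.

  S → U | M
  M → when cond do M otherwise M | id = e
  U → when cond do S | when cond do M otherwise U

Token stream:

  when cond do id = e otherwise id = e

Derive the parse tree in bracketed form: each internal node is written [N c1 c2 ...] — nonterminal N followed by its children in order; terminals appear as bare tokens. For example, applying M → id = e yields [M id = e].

[S [M when cond do [M id = e] otherwise [M id = e]]]

S
M
when cond do M otherwise M
when cond do id = e otherwise M
when cond do id = e otherwise id = e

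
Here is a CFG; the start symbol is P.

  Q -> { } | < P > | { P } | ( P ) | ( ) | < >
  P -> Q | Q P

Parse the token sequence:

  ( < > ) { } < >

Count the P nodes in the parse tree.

[P [Q ( [P [Q < >]] )] [P [Q { }] [P [Q < >]]]]

4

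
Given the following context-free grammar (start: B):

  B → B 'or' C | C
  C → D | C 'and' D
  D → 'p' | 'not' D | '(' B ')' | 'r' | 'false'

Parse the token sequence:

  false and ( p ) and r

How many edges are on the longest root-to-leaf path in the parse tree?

[B [C [C [C [D false]] and [D ( [B [C [D p]]] )]] and [D r]]]

7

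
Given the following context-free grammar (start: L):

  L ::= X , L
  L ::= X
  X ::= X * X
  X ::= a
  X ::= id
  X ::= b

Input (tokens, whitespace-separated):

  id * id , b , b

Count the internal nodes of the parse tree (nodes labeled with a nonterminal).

[L [X [X id] * [X id]] , [L [X b] , [L [X b]]]]

8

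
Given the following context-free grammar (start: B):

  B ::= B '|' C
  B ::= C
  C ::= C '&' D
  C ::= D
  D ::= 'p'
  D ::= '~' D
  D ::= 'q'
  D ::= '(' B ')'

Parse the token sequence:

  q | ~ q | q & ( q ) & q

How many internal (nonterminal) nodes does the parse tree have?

17

[B [B [B [C [D q]]] | [C [D ~ [D q]]]] | [C [C [C [D q]] & [D ( [B [C [D q]]] )]] & [D q]]]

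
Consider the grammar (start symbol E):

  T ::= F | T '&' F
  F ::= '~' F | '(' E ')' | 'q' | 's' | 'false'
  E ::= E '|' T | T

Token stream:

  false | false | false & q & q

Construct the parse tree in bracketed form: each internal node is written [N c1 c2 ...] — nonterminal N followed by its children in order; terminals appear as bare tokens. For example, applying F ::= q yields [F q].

[E [E [E [T [F false]]] | [T [F false]]] | [T [T [T [F false]] & [F q]] & [F q]]]

E
E | T
E | T | T
T | T | T
F | T | T
false | T | T
false | F | T
false | false | T
false | false | T & F
false | false | T & F & F
false | false | F & F & F
false | false | false & F & F
false | false | false & q & F
false | false | false & q & q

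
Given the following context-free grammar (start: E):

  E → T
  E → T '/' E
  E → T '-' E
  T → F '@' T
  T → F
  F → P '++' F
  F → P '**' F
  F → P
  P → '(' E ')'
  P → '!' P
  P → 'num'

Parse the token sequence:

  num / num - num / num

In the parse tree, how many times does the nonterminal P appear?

[E [T [F [P num]]] / [E [T [F [P num]]] - [E [T [F [P num]]] / [E [T [F [P num]]]]]]]

4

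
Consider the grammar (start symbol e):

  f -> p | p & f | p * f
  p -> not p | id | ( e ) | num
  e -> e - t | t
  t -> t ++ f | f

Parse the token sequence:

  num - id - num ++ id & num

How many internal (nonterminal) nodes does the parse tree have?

[e [e [e [t [f [p num]]]] - [t [f [p id]]]] - [t [t [f [p num]]] ++ [f [p id] & [f [p num]]]]]

17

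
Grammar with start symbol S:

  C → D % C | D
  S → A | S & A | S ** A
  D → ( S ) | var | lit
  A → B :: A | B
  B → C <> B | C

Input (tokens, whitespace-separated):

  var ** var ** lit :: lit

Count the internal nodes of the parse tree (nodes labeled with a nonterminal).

[S [S [S [A [B [C [D var]]]]] ** [A [B [C [D var]]]]] ** [A [B [C [D lit]]] :: [A [B [C [D lit]]]]]]

19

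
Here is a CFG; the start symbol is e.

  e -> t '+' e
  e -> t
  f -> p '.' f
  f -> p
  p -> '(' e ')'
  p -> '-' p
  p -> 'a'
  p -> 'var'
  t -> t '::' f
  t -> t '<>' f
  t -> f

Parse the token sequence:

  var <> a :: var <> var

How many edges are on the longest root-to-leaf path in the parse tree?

[e [t [t [t [t [f [p var]]] <> [f [p a]]] :: [f [p var]]] <> [f [p var]]]]

7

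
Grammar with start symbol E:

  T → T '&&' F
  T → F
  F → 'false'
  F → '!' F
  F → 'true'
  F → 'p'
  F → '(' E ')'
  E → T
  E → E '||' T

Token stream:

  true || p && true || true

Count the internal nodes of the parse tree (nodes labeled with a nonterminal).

11

[E [E [E [T [F true]]] || [T [T [F p]] && [F true]]] || [T [F true]]]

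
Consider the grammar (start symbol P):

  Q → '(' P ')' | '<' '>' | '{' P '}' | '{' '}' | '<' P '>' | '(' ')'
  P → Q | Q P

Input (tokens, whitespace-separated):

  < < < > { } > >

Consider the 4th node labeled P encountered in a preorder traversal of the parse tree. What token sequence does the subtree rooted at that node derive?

{ }

[P [Q < [P [Q < [P [Q < >] [P [Q { }]]] >]] >]]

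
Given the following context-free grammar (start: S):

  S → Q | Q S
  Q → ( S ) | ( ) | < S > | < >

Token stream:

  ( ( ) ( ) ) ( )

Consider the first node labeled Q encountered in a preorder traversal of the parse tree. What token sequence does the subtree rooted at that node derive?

( ( ) ( ) )

[S [Q ( [S [Q ( )] [S [Q ( )]]] )] [S [Q ( )]]]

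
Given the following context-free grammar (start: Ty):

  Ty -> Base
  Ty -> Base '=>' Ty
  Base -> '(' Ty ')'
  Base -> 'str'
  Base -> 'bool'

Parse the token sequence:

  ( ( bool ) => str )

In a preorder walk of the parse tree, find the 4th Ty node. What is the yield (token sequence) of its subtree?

str

[Ty [Base ( [Ty [Base ( [Ty [Base bool]] )] => [Ty [Base str]]] )]]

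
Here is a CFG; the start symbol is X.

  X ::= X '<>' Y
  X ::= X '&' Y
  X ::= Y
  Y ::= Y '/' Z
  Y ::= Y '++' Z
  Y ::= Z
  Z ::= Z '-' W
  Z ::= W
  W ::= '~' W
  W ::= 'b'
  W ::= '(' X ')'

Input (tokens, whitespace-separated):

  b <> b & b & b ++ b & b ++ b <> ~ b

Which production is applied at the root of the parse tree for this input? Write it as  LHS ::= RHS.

X ::= X '<>' Y

[X [X [X [X [X [X [Y [Z [W b]]]] <> [Y [Z [W b]]]] & [Y [Z [W b]]]] & [Y [Y [Z [W b]]] ++ [Z [W b]]]] & [Y [Y [Z [W b]]] ++ [Z [W b]]]] <> [Y [Z [W ~ [W b]]]]]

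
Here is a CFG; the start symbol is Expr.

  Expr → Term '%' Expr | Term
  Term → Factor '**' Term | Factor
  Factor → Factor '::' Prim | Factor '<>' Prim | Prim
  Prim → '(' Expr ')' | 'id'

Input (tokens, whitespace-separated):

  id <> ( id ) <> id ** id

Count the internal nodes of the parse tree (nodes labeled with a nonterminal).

15

[Expr [Term [Factor [Factor [Factor [Prim id]] <> [Prim ( [Expr [Term [Factor [Prim id]]]] )]] <> [Prim id]] ** [Term [Factor [Prim id]]]]]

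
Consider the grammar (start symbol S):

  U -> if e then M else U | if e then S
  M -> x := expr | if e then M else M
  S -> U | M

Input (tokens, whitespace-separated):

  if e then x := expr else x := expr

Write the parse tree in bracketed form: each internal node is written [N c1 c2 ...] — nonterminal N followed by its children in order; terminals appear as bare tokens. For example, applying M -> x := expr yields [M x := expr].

[S [M if e then [M x := expr] else [M x := expr]]]

S
M
if e then M else M
if e then x := expr else M
if e then x := expr else x := expr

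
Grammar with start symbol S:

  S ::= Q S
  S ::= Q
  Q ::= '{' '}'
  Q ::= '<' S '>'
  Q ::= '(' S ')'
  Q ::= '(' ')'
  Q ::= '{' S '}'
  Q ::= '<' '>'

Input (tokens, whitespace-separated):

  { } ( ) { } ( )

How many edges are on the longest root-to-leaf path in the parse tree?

5

[S [Q { }] [S [Q ( )] [S [Q { }] [S [Q ( )]]]]]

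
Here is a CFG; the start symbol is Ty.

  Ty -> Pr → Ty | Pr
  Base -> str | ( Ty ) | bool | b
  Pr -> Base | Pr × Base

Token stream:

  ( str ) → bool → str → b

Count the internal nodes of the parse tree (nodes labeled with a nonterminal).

15

[Ty [Pr [Base ( [Ty [Pr [Base str]]] )]] → [Ty [Pr [Base bool]] → [Ty [Pr [Base str]] → [Ty [Pr [Base b]]]]]]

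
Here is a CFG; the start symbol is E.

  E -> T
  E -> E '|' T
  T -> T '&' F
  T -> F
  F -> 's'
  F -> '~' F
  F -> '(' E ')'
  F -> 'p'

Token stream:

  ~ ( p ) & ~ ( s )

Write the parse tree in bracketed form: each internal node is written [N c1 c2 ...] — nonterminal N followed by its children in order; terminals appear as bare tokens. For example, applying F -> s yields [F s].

E
T
T & F
F & F
~ F & F
~ ( E ) & F
~ ( T ) & F
~ ( F ) & F
~ ( p ) & F
~ ( p ) & ~ F
~ ( p ) & ~ ( E )
~ ( p ) & ~ ( T )
~ ( p ) & ~ ( F )
~ ( p ) & ~ ( s )

[E [T [T [F ~ [F ( [E [T [F p]]] )]]] & [F ~ [F ( [E [T [F s]]] )]]]]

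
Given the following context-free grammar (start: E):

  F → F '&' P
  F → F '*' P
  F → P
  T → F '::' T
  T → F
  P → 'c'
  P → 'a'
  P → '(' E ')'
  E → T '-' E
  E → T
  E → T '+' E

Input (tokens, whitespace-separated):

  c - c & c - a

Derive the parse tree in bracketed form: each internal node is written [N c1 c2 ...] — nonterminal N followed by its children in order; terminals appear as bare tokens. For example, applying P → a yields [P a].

E
T - E
F - E
P - E
c - E
c - T - E
c - F - E
c - F & P - E
c - P & P - E
c - c & P - E
c - c & c - E
c - c & c - T
c - c & c - F
c - c & c - P
c - c & c - a

[E [T [F [P c]]] - [E [T [F [F [P c]] & [P c]]] - [E [T [F [P a]]]]]]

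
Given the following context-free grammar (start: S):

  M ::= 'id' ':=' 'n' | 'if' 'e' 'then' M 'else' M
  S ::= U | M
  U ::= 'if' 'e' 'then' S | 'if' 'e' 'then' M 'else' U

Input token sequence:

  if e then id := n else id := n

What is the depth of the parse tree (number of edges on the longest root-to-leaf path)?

3

[S [M if e then [M id := n] else [M id := n]]]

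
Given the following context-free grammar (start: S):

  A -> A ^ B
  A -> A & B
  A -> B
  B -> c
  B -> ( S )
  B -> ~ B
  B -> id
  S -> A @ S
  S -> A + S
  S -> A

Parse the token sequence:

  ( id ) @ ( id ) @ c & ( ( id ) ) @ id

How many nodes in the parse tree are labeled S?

[S [A [B ( [S [A [B id]]] )]] @ [S [A [B ( [S [A [B id]]] )]] @ [S [A [A [B c]] & [B ( [S [A [B ( [S [A [B id]]] )]]] )]] @ [S [A [B id]]]]]]

8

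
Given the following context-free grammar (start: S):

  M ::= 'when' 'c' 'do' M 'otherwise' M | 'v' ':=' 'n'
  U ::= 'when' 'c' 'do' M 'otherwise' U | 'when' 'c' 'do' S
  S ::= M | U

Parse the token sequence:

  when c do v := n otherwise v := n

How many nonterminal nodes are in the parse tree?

[S [M when c do [M v := n] otherwise [M v := n]]]

4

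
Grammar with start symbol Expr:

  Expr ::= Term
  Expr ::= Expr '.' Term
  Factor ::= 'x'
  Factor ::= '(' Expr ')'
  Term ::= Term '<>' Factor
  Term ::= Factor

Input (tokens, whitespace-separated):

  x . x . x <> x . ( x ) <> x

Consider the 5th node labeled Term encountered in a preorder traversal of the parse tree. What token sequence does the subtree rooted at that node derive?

[Expr [Expr [Expr [Expr [Term [Factor x]]] . [Term [Factor x]]] . [Term [Term [Factor x]] <> [Factor x]]] . [Term [Term [Factor ( [Expr [Term [Factor x]]] )]] <> [Factor x]]]

( x ) <> x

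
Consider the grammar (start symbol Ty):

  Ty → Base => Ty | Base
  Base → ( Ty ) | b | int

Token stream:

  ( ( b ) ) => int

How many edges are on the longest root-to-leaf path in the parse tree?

6

[Ty [Base ( [Ty [Base ( [Ty [Base b]] )]] )] => [Ty [Base int]]]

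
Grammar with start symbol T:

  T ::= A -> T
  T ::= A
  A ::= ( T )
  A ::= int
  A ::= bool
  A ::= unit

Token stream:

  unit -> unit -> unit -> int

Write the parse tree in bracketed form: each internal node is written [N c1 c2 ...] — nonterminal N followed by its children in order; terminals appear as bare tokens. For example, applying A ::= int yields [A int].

[T [A unit] -> [T [A unit] -> [T [A unit] -> [T [A int]]]]]

T
A -> T
unit -> T
unit -> A -> T
unit -> unit -> T
unit -> unit -> A -> T
unit -> unit -> unit -> T
unit -> unit -> unit -> A
unit -> unit -> unit -> int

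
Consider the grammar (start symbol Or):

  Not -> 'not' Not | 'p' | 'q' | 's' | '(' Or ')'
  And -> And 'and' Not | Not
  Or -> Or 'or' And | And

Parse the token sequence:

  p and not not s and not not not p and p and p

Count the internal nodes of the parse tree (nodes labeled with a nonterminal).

[Or [And [And [And [And [And [Not p]] and [Not not [Not not [Not s]]]] and [Not not [Not not [Not not [Not p]]]]] and [Not p]] and [Not p]]]

16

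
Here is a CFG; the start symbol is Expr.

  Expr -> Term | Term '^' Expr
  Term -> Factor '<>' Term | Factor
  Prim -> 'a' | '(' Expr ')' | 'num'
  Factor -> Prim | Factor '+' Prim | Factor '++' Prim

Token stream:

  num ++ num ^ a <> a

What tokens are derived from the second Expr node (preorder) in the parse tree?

[Expr [Term [Factor [Factor [Prim num]] ++ [Prim num]]] ^ [Expr [Term [Factor [Prim a]] <> [Term [Factor [Prim a]]]]]]

a <> a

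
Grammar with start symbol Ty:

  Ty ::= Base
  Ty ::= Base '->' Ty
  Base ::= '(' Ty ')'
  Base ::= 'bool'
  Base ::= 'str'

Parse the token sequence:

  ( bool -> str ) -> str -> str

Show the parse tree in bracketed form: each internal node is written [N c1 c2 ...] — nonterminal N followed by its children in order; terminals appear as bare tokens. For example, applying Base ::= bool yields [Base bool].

Ty
Base -> Ty
( Ty ) -> Ty
( Base -> Ty ) -> Ty
( bool -> Ty ) -> Ty
( bool -> Base ) -> Ty
( bool -> str ) -> Ty
( bool -> str ) -> Base -> Ty
( bool -> str ) -> str -> Ty
( bool -> str ) -> str -> Base
( bool -> str ) -> str -> str

[Ty [Base ( [Ty [Base bool] -> [Ty [Base str]]] )] -> [Ty [Base str] -> [Ty [Base str]]]]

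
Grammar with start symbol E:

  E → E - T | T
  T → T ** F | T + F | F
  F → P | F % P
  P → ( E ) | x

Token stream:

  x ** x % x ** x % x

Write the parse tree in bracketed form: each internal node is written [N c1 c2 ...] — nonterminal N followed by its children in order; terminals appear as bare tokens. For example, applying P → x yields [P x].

[E [T [T [T [F [P x]]] ** [F [F [P x]] % [P x]]] ** [F [F [P x]] % [P x]]]]

E
T
T ** F
T ** F ** F
F ** F ** F
P ** F ** F
x ** F ** F
x ** F % P ** F
x ** P % P ** F
x ** x % P ** F
x ** x % x ** F
x ** x % x ** F % P
x ** x % x ** P % P
x ** x % x ** x % P
x ** x % x ** x % x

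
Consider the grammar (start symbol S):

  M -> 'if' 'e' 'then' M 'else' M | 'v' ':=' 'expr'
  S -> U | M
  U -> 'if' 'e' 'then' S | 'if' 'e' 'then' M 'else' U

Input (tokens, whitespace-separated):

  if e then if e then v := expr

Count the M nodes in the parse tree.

[S [U if e then [S [U if e then [S [M v := expr]]]]]]

1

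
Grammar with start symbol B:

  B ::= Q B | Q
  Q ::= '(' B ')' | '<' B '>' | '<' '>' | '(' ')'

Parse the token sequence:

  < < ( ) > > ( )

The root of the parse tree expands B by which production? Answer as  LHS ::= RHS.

[B [Q < [B [Q < [B [Q ( )]] >]] >] [B [Q ( )]]]

B ::= Q B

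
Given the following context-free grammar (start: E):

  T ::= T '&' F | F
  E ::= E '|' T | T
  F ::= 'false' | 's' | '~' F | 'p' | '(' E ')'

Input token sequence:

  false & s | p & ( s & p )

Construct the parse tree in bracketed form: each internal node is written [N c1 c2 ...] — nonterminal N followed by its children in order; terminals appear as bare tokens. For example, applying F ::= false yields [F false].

E
E | T
T | T
T & F | T
F & F | T
false & F | T
false & s | T
false & s | T & F
false & s | F & F
false & s | p & F
false & s | p & ( E )
false & s | p & ( T )
false & s | p & ( T & F )
false & s | p & ( F & F )
false & s | p & ( s & F )
false & s | p & ( s & p )

[E [E [T [T [F false]] & [F s]]] | [T [T [F p]] & [F ( [E [T [T [F s]] & [F p]]] )]]]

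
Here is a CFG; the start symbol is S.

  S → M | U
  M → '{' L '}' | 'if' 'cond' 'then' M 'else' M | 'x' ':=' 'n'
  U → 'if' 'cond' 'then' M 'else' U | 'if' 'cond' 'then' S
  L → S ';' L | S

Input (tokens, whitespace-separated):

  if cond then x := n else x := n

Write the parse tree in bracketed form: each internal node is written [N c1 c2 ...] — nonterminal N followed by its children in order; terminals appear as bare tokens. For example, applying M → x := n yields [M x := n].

S
M
if cond then M else M
if cond then x := n else M
if cond then x := n else x := n

[S [M if cond then [M x := n] else [M x := n]]]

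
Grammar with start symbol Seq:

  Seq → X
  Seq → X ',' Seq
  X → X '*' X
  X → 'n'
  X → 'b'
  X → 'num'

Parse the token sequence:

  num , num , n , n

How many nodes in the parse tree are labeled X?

4

[Seq [X num] , [Seq [X num] , [Seq [X n] , [Seq [X n]]]]]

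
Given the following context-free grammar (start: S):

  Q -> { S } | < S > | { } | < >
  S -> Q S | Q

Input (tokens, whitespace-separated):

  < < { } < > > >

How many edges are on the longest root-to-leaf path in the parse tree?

[S [Q < [S [Q < [S [Q { }] [S [Q < >]]] >]] >]]

7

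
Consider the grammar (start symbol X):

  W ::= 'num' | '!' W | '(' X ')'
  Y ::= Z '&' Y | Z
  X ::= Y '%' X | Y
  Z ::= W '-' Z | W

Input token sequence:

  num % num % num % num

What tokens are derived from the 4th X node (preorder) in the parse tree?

[X [Y [Z [W num]]] % [X [Y [Z [W num]]] % [X [Y [Z [W num]]] % [X [Y [Z [W num]]]]]]]

num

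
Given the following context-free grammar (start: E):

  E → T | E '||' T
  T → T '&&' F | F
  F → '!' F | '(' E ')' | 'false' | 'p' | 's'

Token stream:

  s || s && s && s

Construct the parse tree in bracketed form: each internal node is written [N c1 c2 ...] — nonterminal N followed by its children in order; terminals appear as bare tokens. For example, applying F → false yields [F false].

[E [E [T [F s]]] || [T [T [T [F s]] && [F s]] && [F s]]]

E
E || T
T || T
F || T
s || T
s || T && F
s || T && F && F
s || F && F && F
s || s && F && F
s || s && s && F
s || s && s && s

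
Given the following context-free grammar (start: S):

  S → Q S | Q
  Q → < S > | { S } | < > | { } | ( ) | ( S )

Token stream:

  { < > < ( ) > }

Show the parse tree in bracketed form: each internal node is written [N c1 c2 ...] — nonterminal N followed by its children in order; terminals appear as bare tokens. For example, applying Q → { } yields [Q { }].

[S [Q { [S [Q < >] [S [Q < [S [Q ( )]] >]]] }]]

S
Q
{ S }
{ Q S }
{ < > S }
{ < > Q }
{ < > < S > }
{ < > < Q > }
{ < > < ( ) > }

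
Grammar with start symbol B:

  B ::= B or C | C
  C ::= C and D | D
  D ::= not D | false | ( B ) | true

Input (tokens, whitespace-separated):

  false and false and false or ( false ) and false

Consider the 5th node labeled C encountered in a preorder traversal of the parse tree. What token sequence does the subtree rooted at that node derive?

[B [B [C [C [C [D false]] and [D false]] and [D false]]] or [C [C [D ( [B [C [D false]]] )]] and [D false]]]

( false )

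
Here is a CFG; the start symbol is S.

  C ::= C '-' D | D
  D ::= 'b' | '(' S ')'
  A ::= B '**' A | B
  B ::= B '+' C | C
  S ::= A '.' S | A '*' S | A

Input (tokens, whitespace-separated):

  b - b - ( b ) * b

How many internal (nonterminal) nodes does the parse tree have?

19

[S [A [B [C [C [C [D b]] - [D b]] - [D ( [S [A [B [C [D b]]]]] )]]]] * [S [A [B [C [D b]]]]]]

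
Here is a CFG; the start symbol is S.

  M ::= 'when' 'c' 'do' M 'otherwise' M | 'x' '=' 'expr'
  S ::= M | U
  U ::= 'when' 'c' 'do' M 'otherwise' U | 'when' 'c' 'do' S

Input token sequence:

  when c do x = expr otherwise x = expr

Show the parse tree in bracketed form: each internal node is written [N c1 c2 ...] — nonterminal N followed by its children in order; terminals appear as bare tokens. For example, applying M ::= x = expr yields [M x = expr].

[S [M when c do [M x = expr] otherwise [M x = expr]]]

S
M
when c do M otherwise M
when c do x = expr otherwise M
when c do x = expr otherwise x = expr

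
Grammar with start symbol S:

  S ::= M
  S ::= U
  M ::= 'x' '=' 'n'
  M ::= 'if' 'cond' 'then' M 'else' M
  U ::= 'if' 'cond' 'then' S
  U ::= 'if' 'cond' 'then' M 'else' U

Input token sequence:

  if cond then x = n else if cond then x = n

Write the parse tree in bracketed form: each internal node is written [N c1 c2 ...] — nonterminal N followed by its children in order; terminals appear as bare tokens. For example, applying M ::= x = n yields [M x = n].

S
U
if cond then M else U
if cond then x = n else U
if cond then x = n else if cond then S
if cond then x = n else if cond then M
if cond then x = n else if cond then x = n

[S [U if cond then [M x = n] else [U if cond then [S [M x = n]]]]]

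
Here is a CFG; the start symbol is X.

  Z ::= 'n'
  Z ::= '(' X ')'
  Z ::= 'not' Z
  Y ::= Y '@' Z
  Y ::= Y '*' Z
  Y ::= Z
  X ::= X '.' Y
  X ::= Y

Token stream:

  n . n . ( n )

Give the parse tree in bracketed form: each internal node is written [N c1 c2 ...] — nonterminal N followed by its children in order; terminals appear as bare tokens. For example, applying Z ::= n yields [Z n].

X
X . Y
X . Y . Y
Y . Y . Y
Z . Y . Y
n . Y . Y
n . Z . Y
n . n . Y
n . n . Z
n . n . ( X )
n . n . ( Y )
n . n . ( Z )
n . n . ( n )

[X [X [X [Y [Z n]]] . [Y [Z n]]] . [Y [Z ( [X [Y [Z n]]] )]]]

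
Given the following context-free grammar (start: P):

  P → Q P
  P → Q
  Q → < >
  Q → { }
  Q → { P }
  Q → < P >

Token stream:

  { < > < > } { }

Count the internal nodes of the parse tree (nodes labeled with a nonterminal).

8

[P [Q { [P [Q < >] [P [Q < >]]] }] [P [Q { }]]]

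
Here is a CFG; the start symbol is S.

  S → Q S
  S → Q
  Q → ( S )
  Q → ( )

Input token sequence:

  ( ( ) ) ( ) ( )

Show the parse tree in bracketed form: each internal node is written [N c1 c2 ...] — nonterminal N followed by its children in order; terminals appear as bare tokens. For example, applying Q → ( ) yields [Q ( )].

S
Q S
( S ) S
( Q ) S
( ( ) ) S
( ( ) ) Q S
( ( ) ) ( ) S
( ( ) ) ( ) Q
( ( ) ) ( ) ( )

[S [Q ( [S [Q ( )]] )] [S [Q ( )] [S [Q ( )]]]]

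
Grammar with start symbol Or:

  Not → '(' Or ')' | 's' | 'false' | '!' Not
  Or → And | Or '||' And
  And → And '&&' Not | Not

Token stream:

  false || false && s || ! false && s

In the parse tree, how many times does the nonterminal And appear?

[Or [Or [Or [And [Not false]]] || [And [And [Not false]] && [Not s]]] || [And [And [Not ! [Not false]]] && [Not s]]]

5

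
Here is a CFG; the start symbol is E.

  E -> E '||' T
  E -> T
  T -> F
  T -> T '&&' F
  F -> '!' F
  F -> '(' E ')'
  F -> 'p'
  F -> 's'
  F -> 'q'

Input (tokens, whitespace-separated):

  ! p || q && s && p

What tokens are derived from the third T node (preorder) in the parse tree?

[E [E [T [F ! [F p]]]] || [T [T [T [F q]] && [F s]] && [F p]]]

q && s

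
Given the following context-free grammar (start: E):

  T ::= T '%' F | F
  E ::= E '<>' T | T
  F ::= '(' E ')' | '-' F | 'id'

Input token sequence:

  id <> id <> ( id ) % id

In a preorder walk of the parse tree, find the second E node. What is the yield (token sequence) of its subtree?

[E [E [E [T [F id]]] <> [T [F id]]] <> [T [T [F ( [E [T [F id]]] )]] % [F id]]]

id <> id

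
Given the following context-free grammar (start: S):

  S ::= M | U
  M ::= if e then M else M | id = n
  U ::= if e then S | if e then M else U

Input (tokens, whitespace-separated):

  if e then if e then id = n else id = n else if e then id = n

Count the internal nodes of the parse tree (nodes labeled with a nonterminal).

8

[S [U if e then [M if e then [M id = n] else [M id = n]] else [U if e then [S [M id = n]]]]]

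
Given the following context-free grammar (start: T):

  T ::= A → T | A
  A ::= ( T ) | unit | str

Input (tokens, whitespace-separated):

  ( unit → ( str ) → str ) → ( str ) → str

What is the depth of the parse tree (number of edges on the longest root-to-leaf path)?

[T [A ( [T [A unit] → [T [A ( [T [A str]] )] → [T [A str]]]] )] → [T [A ( [T [A str]] )] → [T [A str]]]]

7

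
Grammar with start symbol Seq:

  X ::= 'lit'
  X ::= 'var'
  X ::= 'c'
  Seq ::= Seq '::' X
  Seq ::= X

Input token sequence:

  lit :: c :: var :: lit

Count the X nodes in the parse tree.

4

[Seq [Seq [Seq [Seq [X lit]] :: [X c]] :: [X var]] :: [X lit]]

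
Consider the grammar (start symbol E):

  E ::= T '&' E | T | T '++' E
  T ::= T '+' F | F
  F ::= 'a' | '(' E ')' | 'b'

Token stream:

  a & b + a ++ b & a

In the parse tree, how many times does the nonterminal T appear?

5

[E [T [F a]] & [E [T [T [F b]] + [F a]] ++ [E [T [F b]] & [E [T [F a]]]]]]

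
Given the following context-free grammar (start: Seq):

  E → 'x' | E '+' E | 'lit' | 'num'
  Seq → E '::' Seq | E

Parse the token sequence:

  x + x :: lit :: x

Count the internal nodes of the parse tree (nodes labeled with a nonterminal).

[Seq [E [E x] + [E x]] :: [Seq [E lit] :: [Seq [E x]]]]

8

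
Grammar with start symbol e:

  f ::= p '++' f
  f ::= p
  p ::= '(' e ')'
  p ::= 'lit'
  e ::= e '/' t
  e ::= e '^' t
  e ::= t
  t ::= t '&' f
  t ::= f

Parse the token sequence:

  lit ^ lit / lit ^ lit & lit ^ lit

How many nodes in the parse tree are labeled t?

[e [e [e [e [e [t [f [p lit]]]] ^ [t [f [p lit]]]] / [t [f [p lit]]]] ^ [t [t [f [p lit]]] & [f [p lit]]]] ^ [t [f [p lit]]]]

6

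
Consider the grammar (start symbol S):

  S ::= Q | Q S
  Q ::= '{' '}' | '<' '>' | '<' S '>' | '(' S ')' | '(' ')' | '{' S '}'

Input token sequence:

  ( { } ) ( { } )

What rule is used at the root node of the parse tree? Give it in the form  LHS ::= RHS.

[S [Q ( [S [Q { }]] )] [S [Q ( [S [Q { }]] )]]]

S ::= Q S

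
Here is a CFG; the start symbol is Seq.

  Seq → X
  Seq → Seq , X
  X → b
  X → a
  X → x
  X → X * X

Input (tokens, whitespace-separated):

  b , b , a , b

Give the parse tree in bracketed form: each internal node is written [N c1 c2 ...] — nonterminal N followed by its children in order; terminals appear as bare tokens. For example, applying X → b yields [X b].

Seq
Seq , X
Seq , X , X
Seq , X , X , X
X , X , X , X
b , X , X , X
b , b , X , X
b , b , a , X
b , b , a , b

[Seq [Seq [Seq [Seq [X b]] , [X b]] , [X a]] , [X b]]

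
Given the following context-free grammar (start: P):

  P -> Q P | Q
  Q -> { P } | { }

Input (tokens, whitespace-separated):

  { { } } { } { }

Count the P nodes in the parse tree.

4

[P [Q { [P [Q { }]] }] [P [Q { }] [P [Q { }]]]]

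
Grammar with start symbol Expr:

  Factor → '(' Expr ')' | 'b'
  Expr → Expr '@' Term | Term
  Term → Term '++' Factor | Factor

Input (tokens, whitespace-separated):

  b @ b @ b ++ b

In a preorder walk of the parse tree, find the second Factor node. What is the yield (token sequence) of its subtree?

[Expr [Expr [Expr [Term [Factor b]]] @ [Term [Factor b]]] @ [Term [Term [Factor b]] ++ [Factor b]]]

b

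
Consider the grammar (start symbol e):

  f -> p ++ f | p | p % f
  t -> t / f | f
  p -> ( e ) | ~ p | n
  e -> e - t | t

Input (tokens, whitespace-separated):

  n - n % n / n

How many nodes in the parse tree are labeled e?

2

[e [e [t [f [p n]]]] - [t [t [f [p n] % [f [p n]]]] / [f [p n]]]]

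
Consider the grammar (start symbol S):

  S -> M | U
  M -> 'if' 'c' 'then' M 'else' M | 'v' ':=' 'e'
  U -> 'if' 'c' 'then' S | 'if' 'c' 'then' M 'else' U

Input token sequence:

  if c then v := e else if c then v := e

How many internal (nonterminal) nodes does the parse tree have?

6

[S [U if c then [M v := e] else [U if c then [S [M v := e]]]]]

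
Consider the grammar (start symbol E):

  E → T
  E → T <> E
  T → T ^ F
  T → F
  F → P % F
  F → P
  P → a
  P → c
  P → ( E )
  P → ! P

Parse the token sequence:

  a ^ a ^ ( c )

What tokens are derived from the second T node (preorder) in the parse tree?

[E [T [T [T [F [P a]]] ^ [F [P a]]] ^ [F [P ( [E [T [F [P c]]]] )]]]]

a ^ a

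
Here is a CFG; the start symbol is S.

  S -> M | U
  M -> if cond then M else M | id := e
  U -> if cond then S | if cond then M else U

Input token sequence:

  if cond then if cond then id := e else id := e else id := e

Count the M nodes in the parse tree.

5

[S [M if cond then [M if cond then [M id := e] else [M id := e]] else [M id := e]]]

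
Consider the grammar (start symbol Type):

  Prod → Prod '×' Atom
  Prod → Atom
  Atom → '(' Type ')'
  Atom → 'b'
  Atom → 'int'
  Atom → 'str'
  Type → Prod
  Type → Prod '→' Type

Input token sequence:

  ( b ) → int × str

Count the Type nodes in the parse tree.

3

[Type [Prod [Atom ( [Type [Prod [Atom b]]] )]] → [Type [Prod [Prod [Atom int]] × [Atom str]]]]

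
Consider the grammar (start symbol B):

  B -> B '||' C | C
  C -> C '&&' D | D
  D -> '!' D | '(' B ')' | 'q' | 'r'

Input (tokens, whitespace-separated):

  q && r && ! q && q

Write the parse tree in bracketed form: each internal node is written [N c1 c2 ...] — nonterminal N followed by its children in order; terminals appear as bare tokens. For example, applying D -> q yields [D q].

[B [C [C [C [C [D q]] && [D r]] && [D ! [D q]]] && [D q]]]

B
C
C && D
C && D && D
C && D && D && D
D && D && D && D
q && D && D && D
q && r && D && D
q && r && ! D && D
q && r && ! q && D
q && r && ! q && q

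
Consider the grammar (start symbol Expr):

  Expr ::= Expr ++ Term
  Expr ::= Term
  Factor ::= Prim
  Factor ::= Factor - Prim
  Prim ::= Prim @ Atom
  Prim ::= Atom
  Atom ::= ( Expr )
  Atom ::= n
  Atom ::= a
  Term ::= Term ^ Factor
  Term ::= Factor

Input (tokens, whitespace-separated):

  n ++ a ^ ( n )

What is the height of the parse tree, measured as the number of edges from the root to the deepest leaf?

10

[Expr [Expr [Term [Factor [Prim [Atom n]]]]] ++ [Term [Term [Factor [Prim [Atom a]]]] ^ [Factor [Prim [Atom ( [Expr [Term [Factor [Prim [Atom n]]]]] )]]]]]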